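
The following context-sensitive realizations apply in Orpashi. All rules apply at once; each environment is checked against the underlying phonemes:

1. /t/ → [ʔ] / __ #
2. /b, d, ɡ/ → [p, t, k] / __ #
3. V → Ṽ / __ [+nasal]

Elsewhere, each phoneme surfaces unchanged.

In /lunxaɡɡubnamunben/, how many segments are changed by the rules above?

4

Segments that undergo a rule: /u/ → [ũ] (rule 3); /a/ → [ã] (rule 3); /u/ → [ũ] (rule 3); /e/ → [ẽ] (rule 3).
All other segments surface unchanged.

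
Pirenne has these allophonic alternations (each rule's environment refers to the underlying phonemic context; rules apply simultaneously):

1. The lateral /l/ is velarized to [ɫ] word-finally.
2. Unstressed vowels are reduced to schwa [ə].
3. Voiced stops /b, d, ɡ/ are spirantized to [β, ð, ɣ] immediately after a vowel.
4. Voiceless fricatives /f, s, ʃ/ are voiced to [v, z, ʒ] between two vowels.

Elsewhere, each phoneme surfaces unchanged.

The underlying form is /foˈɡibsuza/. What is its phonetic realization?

/f/ (word-initial) is in the target of rule 4 but the environment (between two vowels) is not met → [f].
Rule 2 applies to /o/ (between /f/ and /ɡ/: in an unstressed syllable) → [ə].
Rule 3 applies to /ɡ/ (between /o/ and /i/: immediately after a vowel) → [ɣ].
/i/ (between /ɡ/ and /b/) is in the target of rule 2 but the environment (in an unstressed syllable) is not met → [i].
/b/ meets the environment for rule 3 (immediately after a vowel) → [β].
/s/ — between /b/ and /u/; rule 4 does not apply here → [s].
/u/ meets the environment for rule 2 (in an unstressed syllable) → [ə].
/z/ — not in any rule's target class → [z].
/a/ (word-final) occurs in an unstressed syllable → [ə] by rule 2.

[fəˈɣiβsəzə]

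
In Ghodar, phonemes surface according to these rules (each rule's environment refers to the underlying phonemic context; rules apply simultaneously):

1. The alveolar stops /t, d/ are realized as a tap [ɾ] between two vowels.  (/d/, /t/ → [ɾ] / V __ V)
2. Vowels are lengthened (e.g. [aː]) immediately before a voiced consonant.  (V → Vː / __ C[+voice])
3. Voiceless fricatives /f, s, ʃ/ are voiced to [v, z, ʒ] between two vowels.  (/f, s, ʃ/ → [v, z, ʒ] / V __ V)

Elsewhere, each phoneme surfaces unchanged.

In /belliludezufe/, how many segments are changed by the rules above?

6

Segments that undergo a rule: /e/ → [eː] (rule 2); /i/ → [iː] (rule 2); /u/ → [uː] (rule 2); /d/ → [ɾ] (rule 1); /e/ → [eː] (rule 2); /f/ → [v] (rule 3).
All other segments surface unchanged.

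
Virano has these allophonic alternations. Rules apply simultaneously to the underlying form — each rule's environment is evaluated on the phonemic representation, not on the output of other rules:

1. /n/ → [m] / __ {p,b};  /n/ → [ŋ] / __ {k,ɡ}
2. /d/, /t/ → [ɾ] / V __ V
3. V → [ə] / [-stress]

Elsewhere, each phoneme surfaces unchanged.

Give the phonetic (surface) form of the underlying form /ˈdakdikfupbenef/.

[ˈdakdəkfəpbənəf]

/d/ (word-initial): rule 2 targets it, but not between two vowels → unchanged [d].
/a/ (between /d/ and /k/) is in the target of rule 3 but the environment (in an unstressed syllable) is not met → [a].
/k/ stays [k].
/d/ — between /k/ and /i/; rule 2 does not apply here → [d].
/i/ — between /d/ and /k/, in an unstressed syllable — surfaces as [ə] (rule 3).
/k/ (between /i/ and /f/) is unaffected → [k].
/f/ (between /k/ and /u/): no rule targets it → [f].
/u/ (between /f/ and /p/): in an unstressed syllable, so rule 3 applies → [ə].
/p/ (between /u/ and /b/): no rule targets it → [p].
/b/ (between /p/ and /e/): no rule targets it → [b].
/e/ (between /b/ and /n/): in an unstressed syllable, so rule 3 applies → [ə].
/n/ (between /e/ and /e/) is in the target of rule 1 but the environment (before a labial or velar stop) is not met → [n].
/e/ — between /n/ and /f/, in an unstressed syllable — surfaces as [ə] (rule 3).
/f/ — not in any rule's target class → [f].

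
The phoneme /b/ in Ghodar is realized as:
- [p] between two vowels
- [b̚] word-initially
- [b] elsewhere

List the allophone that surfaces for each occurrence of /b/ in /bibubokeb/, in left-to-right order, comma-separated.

Occurrence 1 (position 1): word-initially → [b̚].
Occurrence 2 (position 3): between two vowels → [p].
Occurrence 3 (position 5): between two vowels → [p].
Occurrence 4 (position 9): no conditioning environment matches → elsewhere allophone [b].

[b̚], [p], [p], [b]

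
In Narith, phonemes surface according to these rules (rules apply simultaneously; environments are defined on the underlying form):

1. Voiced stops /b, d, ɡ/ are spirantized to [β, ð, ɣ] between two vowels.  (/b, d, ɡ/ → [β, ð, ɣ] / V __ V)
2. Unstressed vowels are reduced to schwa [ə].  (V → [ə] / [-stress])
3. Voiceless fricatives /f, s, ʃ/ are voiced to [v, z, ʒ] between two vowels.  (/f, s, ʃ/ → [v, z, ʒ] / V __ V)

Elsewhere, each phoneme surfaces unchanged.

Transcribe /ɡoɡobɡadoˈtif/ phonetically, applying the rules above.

/ɡ/ (word-initial) fails the environment for rule 1, so it stays [ɡ].
/o/ meets the environment for rule 2 (in an unstressed syllable) → [ə].
/ɡ/ meets the environment for rule 1 (between two vowels) → [ɣ].
/o/ (between /ɡ/ and /b/) occurs in an unstressed syllable → [ə] by rule 2.
/b/ (between /o/ and /ɡ/) is in the target of rule 1 but the environment (between two vowels) is not met → [b].
/ɡ/ (between /b/ and /a/) fails the environment for rule 1, so it stays [ɡ].
/a/ — between /ɡ/ and /d/, in an unstressed syllable — surfaces as [ə] (rule 2).
/d/ (between /a/ and /o/) occurs between two vowels → [ð] by rule 1.
Rule 2 applies to /o/ (between /d/ and /t/: in an unstressed syllable) → [ə].
/i/ — between /t/ and /f/; rule 2 does not apply here → [i].
/f/ (word-final) fails the environment for rule 3, so it stays [f].

[ɡəɣəbɡəðəˈtif]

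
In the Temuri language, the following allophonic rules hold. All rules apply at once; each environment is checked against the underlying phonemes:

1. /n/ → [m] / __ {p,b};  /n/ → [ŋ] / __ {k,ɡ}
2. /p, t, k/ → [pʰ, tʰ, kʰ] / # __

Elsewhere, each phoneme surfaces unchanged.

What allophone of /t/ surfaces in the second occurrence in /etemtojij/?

[t]

/t/ — between /m/ and /o/; rule 2 does not apply here → [t].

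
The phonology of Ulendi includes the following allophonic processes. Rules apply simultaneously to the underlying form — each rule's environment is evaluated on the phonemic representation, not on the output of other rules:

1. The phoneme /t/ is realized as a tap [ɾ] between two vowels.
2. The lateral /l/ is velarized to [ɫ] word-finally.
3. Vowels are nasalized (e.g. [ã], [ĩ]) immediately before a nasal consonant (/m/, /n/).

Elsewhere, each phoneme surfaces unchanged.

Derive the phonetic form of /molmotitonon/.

/m/ stays [m].
/o/ (between /m/ and /l/) is in the target of rule 3 but the environment (before a nasal consonant) is not met → [o].
/l/ (between /o/ and /m/) is in the target of rule 2 but the environment (word-finally) is not met → [l].
/m/ — not in any rule's target class → [m].
/o/ (between /m/ and /t/): rule 3 targets it, but not before a nasal consonant → unchanged [o].
Rule 1 applies to /t/ (between /o/ and /i/: between two vowels) → [ɾ].
/i/ (between /t/ and /t/): rule 3 targets it, but not before a nasal consonant → unchanged [i].
/t/ (between /i/ and /o/) occurs between two vowels → [ɾ] by rule 1.
/o/ (between /t/ and /n/): before a nasal consonant, so rule 3 applies → [õ].
/n/ (between /o/ and /o/): no rule targets it → [n].
/o/ (between /n/ and /n/) occurs before a nasal consonant → [õ] by rule 3.
/n/ (word-final) is unaffected → [n].

[molmoɾiɾõnõn]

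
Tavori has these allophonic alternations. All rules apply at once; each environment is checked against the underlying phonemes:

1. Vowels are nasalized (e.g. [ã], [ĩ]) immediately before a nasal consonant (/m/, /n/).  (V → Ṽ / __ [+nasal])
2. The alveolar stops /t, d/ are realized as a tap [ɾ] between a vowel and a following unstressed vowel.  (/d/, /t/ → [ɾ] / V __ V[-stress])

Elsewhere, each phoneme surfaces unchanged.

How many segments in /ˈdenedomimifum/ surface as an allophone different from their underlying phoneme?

5

Segments that undergo a rule: /e/ → [ẽ] (rule 1); /d/ → [ɾ] (rule 2); /o/ → [õ] (rule 1); /i/ → [ĩ] (rule 1); /u/ → [ũ] (rule 1).
All other segments surface unchanged.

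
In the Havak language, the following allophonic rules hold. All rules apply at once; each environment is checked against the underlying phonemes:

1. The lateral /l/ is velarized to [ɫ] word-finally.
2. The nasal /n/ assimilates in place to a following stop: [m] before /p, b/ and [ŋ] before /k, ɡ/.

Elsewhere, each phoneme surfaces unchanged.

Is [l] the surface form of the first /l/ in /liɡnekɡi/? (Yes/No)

/l/ (word-initial): rule 1 targets it, but not word-finally → unchanged [l].
The actual realization is [l], which matches [l].

Yes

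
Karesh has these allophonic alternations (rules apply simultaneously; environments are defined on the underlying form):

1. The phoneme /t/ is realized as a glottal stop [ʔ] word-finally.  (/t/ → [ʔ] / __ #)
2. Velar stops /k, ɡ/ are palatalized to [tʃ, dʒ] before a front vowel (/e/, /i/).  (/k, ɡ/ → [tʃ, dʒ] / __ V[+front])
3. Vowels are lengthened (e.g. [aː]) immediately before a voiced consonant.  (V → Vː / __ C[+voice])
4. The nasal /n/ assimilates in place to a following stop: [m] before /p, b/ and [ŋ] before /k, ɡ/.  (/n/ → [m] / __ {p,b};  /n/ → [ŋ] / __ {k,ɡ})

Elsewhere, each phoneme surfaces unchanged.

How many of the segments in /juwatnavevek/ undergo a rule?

3

Segments that undergo a rule: /u/ → [uː] (rule 3); /a/ → [aː] (rule 3); /e/ → [eː] (rule 3).
All other segments surface unchanged.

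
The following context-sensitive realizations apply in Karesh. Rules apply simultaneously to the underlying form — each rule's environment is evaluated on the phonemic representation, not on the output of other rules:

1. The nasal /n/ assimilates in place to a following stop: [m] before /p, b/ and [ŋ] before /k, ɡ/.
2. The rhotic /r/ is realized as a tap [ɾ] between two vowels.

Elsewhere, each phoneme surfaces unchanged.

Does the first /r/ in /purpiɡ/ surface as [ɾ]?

/r/ (between /u/ and /p/) is in the target of rule 2 but the environment (between two vowels) is not met → [r].
The actual realization is [r], not [ɾ].

No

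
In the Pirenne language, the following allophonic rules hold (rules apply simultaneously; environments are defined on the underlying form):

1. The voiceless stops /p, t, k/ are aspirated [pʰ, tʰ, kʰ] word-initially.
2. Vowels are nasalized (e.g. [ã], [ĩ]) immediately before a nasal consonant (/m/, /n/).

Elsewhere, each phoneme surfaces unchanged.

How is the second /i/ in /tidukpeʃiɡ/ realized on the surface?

[i]

/i/ — between /ʃ/ and /ɡ/; rule 2 does not apply here → [i].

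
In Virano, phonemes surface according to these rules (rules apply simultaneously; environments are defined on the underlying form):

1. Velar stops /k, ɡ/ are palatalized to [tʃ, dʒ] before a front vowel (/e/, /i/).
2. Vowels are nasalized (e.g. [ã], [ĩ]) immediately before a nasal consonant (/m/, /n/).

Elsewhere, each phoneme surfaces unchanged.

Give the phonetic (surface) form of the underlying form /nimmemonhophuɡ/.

[nĩmmẽmõnhophuɡ]

/i/ (between /n/ and /m/): before a nasal consonant, so rule 2 applies → [ĩ].
/e/ meets the environment for rule 2 (before a nasal consonant) → [ẽ].
/o/ (between /m/ and /n/): before a nasal consonant, so rule 2 applies → [õ].
/o/ (between /h/ and /p/): rule 2 targets it, but not before a nasal consonant → unchanged [o].
/u/ (between /h/ and /ɡ/) is in the target of rule 2 but the environment (before a nasal consonant) is not met → [u].
/ɡ/ (word-final): rule 1 targets it, but not before a front vowel → unchanged [ɡ].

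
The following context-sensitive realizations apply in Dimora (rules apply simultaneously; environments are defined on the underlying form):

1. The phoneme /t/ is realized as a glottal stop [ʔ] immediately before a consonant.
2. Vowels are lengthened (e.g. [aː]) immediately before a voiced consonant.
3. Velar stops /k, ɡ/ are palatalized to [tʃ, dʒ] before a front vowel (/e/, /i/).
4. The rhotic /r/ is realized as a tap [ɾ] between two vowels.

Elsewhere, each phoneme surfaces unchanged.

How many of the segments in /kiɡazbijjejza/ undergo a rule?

Segments that undergo a rule: /k/ → [tʃ] (rule 3); /i/ → [iː] (rule 2); /a/ → [aː] (rule 2); /i/ → [iː] (rule 2); /e/ → [eː] (rule 2).
All other segments surface unchanged.

5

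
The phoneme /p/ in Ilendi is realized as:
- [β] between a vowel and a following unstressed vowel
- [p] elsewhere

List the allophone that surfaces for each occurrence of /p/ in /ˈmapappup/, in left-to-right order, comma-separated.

Occurrence 1 (position 3): between a vowel and a following unstressed vowel → [β].
Occurrence 2 (position 5): no conditioning environment matches → elsewhere allophone [p].
Occurrence 3 (position 6): no conditioning environment matches → elsewhere allophone [p].
Occurrence 4 (position 8): no conditioning environment matches → elsewhere allophone [p].

[β], [p], [p], [p]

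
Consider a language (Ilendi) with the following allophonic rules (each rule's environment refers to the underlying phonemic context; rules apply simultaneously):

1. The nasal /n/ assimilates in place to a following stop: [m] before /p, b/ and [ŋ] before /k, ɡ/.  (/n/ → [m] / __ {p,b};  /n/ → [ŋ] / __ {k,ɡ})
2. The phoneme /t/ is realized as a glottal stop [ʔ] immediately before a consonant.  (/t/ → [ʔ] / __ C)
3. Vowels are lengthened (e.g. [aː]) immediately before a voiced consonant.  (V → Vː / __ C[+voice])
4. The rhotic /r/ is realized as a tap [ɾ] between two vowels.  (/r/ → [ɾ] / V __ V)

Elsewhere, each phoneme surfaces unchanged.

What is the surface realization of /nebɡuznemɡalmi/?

/n/ — word-initial; rule 1 does not apply here → [n].
/e/ — between /n/ and /b/, before a voiced consonant — surfaces as [eː] (rule 3).
Rule 3 applies to /u/ (between /ɡ/ and /z/: before a voiced consonant) → [uː].
/n/ — between /z/ and /e/; rule 1 does not apply here → [n].
/e/ (between /n/ and /m/) occurs before a voiced consonant → [eː] by rule 3.
/a/ (between /ɡ/ and /l/) occurs before a voiced consonant → [aː] by rule 3.
/i/ (word-final) fails the environment for rule 3, so it stays [i].

[neːbɡuːzneːmɡaːlmi]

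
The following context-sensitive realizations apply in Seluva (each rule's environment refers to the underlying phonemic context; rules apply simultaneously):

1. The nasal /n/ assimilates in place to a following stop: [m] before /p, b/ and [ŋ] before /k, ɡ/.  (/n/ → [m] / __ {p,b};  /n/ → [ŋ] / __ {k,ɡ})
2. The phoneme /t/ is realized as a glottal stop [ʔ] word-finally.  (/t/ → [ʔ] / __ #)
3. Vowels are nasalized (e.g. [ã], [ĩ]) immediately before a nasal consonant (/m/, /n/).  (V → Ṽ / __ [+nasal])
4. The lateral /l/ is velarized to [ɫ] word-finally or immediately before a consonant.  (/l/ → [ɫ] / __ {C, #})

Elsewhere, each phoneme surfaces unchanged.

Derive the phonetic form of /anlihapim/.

[ãnlihapĩm]

/a/ — word-initial, before a nasal consonant — surfaces as [ã] (rule 3).
/n/ (between /a/ and /l/): rule 1 targets it, but not before a labial or velar stop → unchanged [n].
/l/ (between /n/ and /i/) is in the target of rule 4 but the environment (word-finally or immediately before a consonant) is not met → [l].
/i/ (between /l/ and /h/) is in the target of rule 3 but the environment (before a nasal consonant) is not met → [i].
/h/ (between /i/ and /a/): no rule targets it → [h].
/a/ — between /h/ and /p/; rule 3 does not apply here → [a].
/p/ stays [p].
/i/ meets the environment for rule 3 (before a nasal consonant) → [ĩ].
/m/ (word-final): no rule targets it → [m].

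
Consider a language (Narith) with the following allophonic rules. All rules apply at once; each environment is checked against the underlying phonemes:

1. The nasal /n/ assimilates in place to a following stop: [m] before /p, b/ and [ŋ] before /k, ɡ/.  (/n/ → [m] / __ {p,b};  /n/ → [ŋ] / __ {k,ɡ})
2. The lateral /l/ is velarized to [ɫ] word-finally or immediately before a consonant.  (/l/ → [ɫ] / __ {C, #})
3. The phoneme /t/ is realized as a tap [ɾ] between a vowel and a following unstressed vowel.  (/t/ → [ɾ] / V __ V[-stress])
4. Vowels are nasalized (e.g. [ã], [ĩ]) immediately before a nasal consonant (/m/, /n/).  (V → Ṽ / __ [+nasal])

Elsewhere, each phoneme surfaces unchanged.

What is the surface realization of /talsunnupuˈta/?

[taɫsũnnupuˈta]

/t/ (word-initial) fails the environment for rule 3, so it stays [t].
/a/ (between /t/ and /l/): rule 4 targets it, but not before a nasal consonant → unchanged [a].
/l/ — between /a/ and /s/, word-finally or immediately before a consonant — surfaces as [ɫ] (rule 2).
/s/ (between /l/ and /u/) is unaffected → [s].
/u/ meets the environment for rule 4 (before a nasal consonant) → [ũ].
/n/ — between /u/ and /n/; rule 1 does not apply here → [n].
/n/ (between /n/ and /u/) fails the environment for rule 1, so it stays [n].
/u/ (between /n/ and /p/): rule 4 targets it, but not before a nasal consonant → unchanged [u].
/p/ stays [p].
/u/ (between /p/ and /t/) is in the target of rule 4 but the environment (before a nasal consonant) is not met → [u].
/t/ (between /u/ and /a/) is in the target of rule 3 but the environment (between a vowel and a following unstressed vowel) is not met → [t].
/a/ (word-final): rule 4 targets it, but not before a nasal consonant → unchanged [a].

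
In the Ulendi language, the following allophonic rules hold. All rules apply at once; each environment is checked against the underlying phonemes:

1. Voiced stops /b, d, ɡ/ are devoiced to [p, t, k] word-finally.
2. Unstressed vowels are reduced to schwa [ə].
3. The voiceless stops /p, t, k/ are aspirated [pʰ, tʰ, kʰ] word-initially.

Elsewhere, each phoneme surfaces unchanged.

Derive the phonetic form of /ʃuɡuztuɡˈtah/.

[ʃəɡəztəɡˈtah]

/ʃ/ (word-initial): no rule targets it → [ʃ].
Rule 2 applies to /u/ (between /ʃ/ and /ɡ/: in an unstressed syllable) → [ə].
/ɡ/ (between /u/ and /u/): rule 1 targets it, but not word-finally → unchanged [ɡ].
/u/ (between /ɡ/ and /z/) occurs in an unstressed syllable → [ə] by rule 2.
/z/ (between /u/ and /t/) is unaffected → [z].
/t/ (between /z/ and /u/): rule 3 targets it, but not word-initially → unchanged [t].
/u/ (between /t/ and /ɡ/) occurs in an unstressed syllable → [ə] by rule 2.
/ɡ/ (between /u/ and /t/): rule 1 targets it, but not word-finally → unchanged [ɡ].
/t/ — between /ɡ/ and /a/; rule 3 does not apply here → [t].
/a/ (between /t/ and /h/) fails the environment for rule 2, so it stays [a].
/h/ — not in any rule's target class → [h].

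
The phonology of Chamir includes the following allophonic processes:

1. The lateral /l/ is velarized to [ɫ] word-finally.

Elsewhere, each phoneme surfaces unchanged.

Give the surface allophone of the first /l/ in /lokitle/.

/l/ — word-initial; rule 1 does not apply here → [l].

[l]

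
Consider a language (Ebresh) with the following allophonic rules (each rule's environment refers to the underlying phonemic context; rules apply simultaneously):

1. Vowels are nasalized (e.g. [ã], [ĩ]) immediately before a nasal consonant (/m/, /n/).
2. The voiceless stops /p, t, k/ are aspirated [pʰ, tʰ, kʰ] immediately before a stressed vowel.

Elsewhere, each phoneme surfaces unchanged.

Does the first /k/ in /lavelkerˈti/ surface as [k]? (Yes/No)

/k/ (between /l/ and /e/) fails the environment for rule 2, so it stays [k].
The actual realization is [k], which matches [k].

Yes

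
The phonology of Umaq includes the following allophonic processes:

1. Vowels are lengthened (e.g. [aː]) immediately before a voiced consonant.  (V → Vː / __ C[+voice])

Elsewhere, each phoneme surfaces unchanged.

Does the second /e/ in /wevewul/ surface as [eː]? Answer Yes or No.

Yes

/e/ (between /v/ and /w/) occurs before a voiced consonant → [eː] by rule 1.
The actual realization is [eː], which matches [eː].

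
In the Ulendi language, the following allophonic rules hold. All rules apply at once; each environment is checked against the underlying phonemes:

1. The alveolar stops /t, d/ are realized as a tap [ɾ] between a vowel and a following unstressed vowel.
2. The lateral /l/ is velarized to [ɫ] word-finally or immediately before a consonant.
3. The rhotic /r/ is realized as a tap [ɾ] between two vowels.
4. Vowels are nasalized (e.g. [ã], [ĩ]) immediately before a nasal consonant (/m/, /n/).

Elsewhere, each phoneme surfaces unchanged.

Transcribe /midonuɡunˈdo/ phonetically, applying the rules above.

/i/ (between /m/ and /d/) is in the target of rule 4 but the environment (before a nasal consonant) is not met → [i].
/d/ meets the environment for rule 1 (between a vowel and a following unstressed vowel) → [ɾ].
/o/ (between /d/ and /n/) occurs before a nasal consonant → [õ] by rule 4.
/u/ (between /n/ and /ɡ/): rule 4 targets it, but not before a nasal consonant → unchanged [u].
/u/ (between /ɡ/ and /n/): before a nasal consonant, so rule 4 applies → [ũ].
/d/ (between /n/ and /o/) fails the environment for rule 1, so it stays [d].
/o/ (word-final) fails the environment for rule 4, so it stays [o].

[miɾõnuɡũnˈdo]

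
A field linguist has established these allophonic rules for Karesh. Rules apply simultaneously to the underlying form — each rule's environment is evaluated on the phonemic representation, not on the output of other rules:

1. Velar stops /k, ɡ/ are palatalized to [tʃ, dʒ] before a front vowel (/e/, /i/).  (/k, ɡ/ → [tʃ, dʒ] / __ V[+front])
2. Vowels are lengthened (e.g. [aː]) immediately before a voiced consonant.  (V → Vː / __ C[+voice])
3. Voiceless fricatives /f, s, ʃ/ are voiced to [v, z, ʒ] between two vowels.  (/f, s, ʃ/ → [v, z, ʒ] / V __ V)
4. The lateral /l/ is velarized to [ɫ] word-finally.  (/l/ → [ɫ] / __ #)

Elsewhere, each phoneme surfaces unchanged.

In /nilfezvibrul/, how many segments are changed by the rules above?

5

Segments that undergo a rule: /i/ → [iː] (rule 2); /e/ → [eː] (rule 2); /i/ → [iː] (rule 2); /u/ → [uː] (rule 2); /l/ → [ɫ] (rule 4).
All other segments surface unchanged.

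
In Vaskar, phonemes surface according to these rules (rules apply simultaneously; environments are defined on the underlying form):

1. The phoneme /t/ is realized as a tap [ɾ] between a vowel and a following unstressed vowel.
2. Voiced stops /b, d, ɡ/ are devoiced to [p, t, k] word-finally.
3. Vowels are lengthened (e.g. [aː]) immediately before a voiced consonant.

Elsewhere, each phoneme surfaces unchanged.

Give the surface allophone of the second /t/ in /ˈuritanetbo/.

/t/ (between /e/ and /b/) fails the environment for rule 1, so it stays [t].

[t]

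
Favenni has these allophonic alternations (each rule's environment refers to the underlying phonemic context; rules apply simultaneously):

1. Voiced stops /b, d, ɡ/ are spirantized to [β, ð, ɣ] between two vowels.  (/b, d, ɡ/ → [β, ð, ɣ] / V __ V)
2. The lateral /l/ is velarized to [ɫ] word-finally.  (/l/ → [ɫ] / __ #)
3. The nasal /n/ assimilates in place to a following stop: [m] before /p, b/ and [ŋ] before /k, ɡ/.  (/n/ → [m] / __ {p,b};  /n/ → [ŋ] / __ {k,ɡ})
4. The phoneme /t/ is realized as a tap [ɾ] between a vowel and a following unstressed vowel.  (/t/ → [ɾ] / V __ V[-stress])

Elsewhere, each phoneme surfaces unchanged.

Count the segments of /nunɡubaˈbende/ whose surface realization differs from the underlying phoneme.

Segments that undergo a rule: /n/ → [ŋ] (rule 3); /b/ → [β] (rule 1); /b/ → [β] (rule 1).
All other segments surface unchanged.

3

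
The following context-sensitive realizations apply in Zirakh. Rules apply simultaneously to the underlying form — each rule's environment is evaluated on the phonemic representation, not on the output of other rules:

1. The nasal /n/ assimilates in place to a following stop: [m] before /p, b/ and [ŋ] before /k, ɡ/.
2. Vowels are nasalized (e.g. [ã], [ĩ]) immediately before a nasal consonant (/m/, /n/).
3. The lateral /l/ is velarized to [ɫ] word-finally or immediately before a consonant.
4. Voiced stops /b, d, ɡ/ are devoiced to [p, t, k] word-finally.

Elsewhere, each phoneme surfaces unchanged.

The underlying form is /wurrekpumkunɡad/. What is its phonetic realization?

[wurrekpũmkũŋɡat]

/u/ — between /w/ and /r/; rule 2 does not apply here → [u].
/e/ (between /r/ and /k/) is in the target of rule 2 but the environment (before a nasal consonant) is not met → [e].
/u/ meets the environment for rule 2 (before a nasal consonant) → [ũ].
/u/ (between /k/ and /n/) occurs before a nasal consonant → [ũ] by rule 2.
/n/ — between /u/ and /ɡ/, before a labial or velar stop — surfaces as [ŋ] (rule 1).
/ɡ/ (between /n/ and /a/) is in the target of rule 4 but the environment (word-finally) is not met → [ɡ].
/a/ (between /ɡ/ and /d/) is in the target of rule 2 but the environment (before a nasal consonant) is not met → [a].
Rule 4 applies to /d/ (word-final: word-finally) → [t].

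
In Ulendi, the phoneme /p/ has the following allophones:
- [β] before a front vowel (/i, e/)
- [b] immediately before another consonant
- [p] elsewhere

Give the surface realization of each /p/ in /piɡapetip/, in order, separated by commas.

[β], [β], [p]

Occurrence 1 (position 1): before a front vowel (/i, e/) → [β].
Occurrence 2 (position 5): before a front vowel (/i, e/) → [β].
Occurrence 3 (position 9): no conditioning environment matches → elsewhere allophone [p].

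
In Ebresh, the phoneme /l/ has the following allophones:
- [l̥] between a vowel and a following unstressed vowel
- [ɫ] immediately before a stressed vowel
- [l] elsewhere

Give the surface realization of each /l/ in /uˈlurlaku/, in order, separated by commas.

Occurrence 1 (position 2): immediately before a stressed vowel → [ɫ].
Occurrence 2 (position 5): no conditioning environment matches → elsewhere allophone [l].

[ɫ], [l]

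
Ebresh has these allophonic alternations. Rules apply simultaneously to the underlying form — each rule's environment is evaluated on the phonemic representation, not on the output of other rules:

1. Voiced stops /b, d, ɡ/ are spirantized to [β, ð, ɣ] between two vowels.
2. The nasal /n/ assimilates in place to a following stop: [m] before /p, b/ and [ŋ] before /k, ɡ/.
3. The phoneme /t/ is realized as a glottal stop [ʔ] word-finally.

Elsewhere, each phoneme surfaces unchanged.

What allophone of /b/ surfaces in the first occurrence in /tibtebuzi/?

/b/ (between /i/ and /t/) fails the environment for rule 1, so it stays [b].

[b]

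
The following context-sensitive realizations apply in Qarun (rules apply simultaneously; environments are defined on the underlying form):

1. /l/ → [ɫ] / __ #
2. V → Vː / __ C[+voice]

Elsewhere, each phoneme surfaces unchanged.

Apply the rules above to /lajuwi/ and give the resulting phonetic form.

/l/ (word-initial): rule 1 targets it, but not word-finally → unchanged [l].
/a/ — between /l/ and /j/, before a voiced consonant — surfaces as [aː] (rule 2).
/j/ (between /a/ and /u/): no rule targets it → [j].
Rule 2 applies to /u/ (between /j/ and /w/: before a voiced consonant) → [uː].
/w/ stays [w].
/i/ (word-final) is in the target of rule 2 but the environment (before a voiced consonant) is not met → [i].

[laːjuːwi]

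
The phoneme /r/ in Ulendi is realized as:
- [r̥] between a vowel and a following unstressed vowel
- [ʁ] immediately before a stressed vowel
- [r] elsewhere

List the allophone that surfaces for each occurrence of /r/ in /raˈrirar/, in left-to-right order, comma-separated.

[r], [ʁ], [r̥], [r]

Occurrence 1 (position 1): no conditioning environment matches → elsewhere allophone [r].
Occurrence 2 (position 3): immediately before a stressed vowel → [ʁ].
Occurrence 3 (position 5): between a vowel and a following unstressed vowel → [r̥].
Occurrence 4 (position 7): no conditioning environment matches → elsewhere allophone [r].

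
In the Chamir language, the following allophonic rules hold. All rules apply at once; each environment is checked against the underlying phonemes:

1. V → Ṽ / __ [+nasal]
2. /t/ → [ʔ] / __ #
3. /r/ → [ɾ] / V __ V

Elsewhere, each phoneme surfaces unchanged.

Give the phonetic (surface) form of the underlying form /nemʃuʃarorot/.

[nẽmʃuʃaɾoɾoʔ]

/e/ — between /n/ and /m/, before a nasal consonant — surfaces as [ẽ] (rule 1).
/u/ (between /ʃ/ and /ʃ/): rule 1 targets it, but not before a nasal consonant → unchanged [u].
/a/ (between /ʃ/ and /r/) fails the environment for rule 1, so it stays [a].
/r/ — between /a/ and /o/, between two vowels — surfaces as [ɾ] (rule 3).
/o/ (between /r/ and /r/): rule 1 targets it, but not before a nasal consonant → unchanged [o].
/r/ meets the environment for rule 3 (between two vowels) → [ɾ].
/o/ (between /r/ and /t/) fails the environment for rule 1, so it stays [o].
/t/ (word-final) occurs word-finally → [ʔ] by rule 2.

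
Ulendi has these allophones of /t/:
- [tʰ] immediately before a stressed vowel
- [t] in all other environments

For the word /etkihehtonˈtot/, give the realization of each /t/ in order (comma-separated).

[t], [t], [tʰ], [t]

Occurrence 1 (position 2): no conditioning environment matches → elsewhere allophone [t].
Occurrence 2 (position 8): no conditioning environment matches → elsewhere allophone [t].
Occurrence 3 (position 11): immediately before a stressed vowel → [tʰ].
Occurrence 4 (position 13): no conditioning environment matches → elsewhere allophone [t].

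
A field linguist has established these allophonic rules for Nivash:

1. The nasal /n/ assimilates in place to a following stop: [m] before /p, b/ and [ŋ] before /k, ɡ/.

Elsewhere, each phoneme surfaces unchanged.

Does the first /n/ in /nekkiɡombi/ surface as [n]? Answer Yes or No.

/n/ (word-initial) fails the environment for rule 1, so it stays [n].
The actual realization is [n], which matches [n].

Yes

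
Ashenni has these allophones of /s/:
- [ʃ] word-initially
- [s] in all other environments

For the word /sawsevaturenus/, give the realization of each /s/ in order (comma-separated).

Occurrence 1 (position 1): word-initially → [ʃ].
Occurrence 2 (position 4): no conditioning environment matches → elsewhere allophone [s].
Occurrence 3 (position 14): no conditioning environment matches → elsewhere allophone [s].

[ʃ], [s], [s]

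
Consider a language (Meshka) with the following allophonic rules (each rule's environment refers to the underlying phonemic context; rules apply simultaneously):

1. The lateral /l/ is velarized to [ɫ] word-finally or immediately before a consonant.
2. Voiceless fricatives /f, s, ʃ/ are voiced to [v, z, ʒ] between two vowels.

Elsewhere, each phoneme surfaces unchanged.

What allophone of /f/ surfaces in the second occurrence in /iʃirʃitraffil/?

[f]

/f/ — between /f/ and /i/; rule 2 does not apply here → [f].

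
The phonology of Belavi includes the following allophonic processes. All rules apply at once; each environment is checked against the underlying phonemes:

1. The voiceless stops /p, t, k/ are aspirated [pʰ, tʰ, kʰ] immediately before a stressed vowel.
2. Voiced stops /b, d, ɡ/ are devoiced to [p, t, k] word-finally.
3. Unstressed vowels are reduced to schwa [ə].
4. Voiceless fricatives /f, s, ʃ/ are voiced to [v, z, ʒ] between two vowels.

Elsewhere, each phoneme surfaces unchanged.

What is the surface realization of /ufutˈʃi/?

[əvətˈʃi]

/u/ (word-initial): in an unstressed syllable, so rule 3 applies → [ə].
/f/ (between /u/ and /u/) occurs between two vowels → [v] by rule 4.
/u/ (between /f/ and /t/): in an unstressed syllable, so rule 3 applies → [ə].
/t/ — between /u/ and /ʃ/; rule 1 does not apply here → [t].
/ʃ/ — between /t/ and /i/; rule 4 does not apply here → [ʃ].
/i/ (word-final) is in the target of rule 3 but the environment (in an unstressed syllable) is not met → [i].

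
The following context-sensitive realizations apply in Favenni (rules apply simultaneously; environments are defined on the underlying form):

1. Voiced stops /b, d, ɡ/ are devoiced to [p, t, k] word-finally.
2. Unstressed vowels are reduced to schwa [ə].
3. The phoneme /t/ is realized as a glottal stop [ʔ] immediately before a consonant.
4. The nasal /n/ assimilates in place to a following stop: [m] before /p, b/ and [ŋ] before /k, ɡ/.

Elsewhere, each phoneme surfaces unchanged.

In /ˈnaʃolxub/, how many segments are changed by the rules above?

Segments that undergo a rule: /o/ → [ə] (rule 2); /u/ → [ə] (rule 2); /b/ → [p] (rule 1).
All other segments surface unchanged.

3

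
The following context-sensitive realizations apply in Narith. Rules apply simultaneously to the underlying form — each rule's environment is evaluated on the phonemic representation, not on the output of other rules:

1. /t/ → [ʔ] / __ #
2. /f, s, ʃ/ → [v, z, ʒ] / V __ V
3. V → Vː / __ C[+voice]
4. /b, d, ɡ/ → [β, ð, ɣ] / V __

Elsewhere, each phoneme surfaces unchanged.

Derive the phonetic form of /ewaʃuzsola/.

[eːwaʒuːzsoːla]

Rule 3 applies to /e/ (word-initial: before a voiced consonant) → [eː].
/w/ (between /e/ and /a/) is unaffected → [w].
/a/ — between /w/ and /ʃ/; rule 3 does not apply here → [a].
/ʃ/ — between /a/ and /u/, between two vowels — surfaces as [ʒ] (rule 2).
/u/ (between /ʃ/ and /z/) occurs before a voiced consonant → [uː] by rule 3.
/z/ (between /u/ and /s/) is unaffected → [z].
/s/ (between /z/ and /o/) is in the target of rule 2 but the environment (between two vowels) is not met → [s].
/o/ (between /s/ and /l/) occurs before a voiced consonant → [oː] by rule 3.
/l/ (between /o/ and /a/): no rule targets it → [l].
/a/ (word-final) is in the target of rule 3 but the environment (before a voiced consonant) is not met → [a].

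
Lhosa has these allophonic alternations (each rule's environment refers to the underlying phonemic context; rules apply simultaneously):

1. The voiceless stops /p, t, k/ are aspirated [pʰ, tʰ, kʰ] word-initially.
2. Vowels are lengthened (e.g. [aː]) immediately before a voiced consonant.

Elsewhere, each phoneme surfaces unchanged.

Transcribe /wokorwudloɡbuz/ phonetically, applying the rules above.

/w/ (word-initial) is unaffected → [w].
/o/ — between /w/ and /k/; rule 2 does not apply here → [o].
/k/ (between /o/ and /o/) fails the environment for rule 1, so it stays [k].
/o/ — between /k/ and /r/, before a voiced consonant — surfaces as [oː] (rule 2).
/r/ stays [r].
/w/ (between /r/ and /u/) is unaffected → [w].
/u/ (between /w/ and /d/): before a voiced consonant, so rule 2 applies → [uː].
/d/ stays [d].
/l/ (between /d/ and /o/): no rule targets it → [l].
/o/ — between /l/ and /ɡ/, before a voiced consonant — surfaces as [oː] (rule 2).
/ɡ/ stays [ɡ].
/b/ (between /ɡ/ and /u/): no rule targets it → [b].
/u/ (between /b/ and /z/): before a voiced consonant, so rule 2 applies → [uː].
/z/ — not in any rule's target class → [z].

[wokoːrwuːdloːɡbuːz]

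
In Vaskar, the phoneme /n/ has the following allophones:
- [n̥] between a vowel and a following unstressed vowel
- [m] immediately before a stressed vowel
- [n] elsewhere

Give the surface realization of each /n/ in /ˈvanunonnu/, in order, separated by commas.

[n̥], [n̥], [n], [n]

Occurrence 1 (position 3): between a vowel and a following unstressed vowel → [n̥].
Occurrence 2 (position 5): between a vowel and a following unstressed vowel → [n̥].
Occurrence 3 (position 7): no conditioning environment matches → elsewhere allophone [n].
Occurrence 4 (position 8): no conditioning environment matches → elsewhere allophone [n].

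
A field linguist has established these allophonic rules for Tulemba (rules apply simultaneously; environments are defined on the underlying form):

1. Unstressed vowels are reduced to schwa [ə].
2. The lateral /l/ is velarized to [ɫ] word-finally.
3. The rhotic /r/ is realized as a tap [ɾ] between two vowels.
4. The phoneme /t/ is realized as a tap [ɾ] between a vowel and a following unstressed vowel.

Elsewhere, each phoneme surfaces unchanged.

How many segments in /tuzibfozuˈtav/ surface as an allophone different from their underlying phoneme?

Segments that undergo a rule: /u/ → [ə] (rule 1); /i/ → [ə] (rule 1); /o/ → [ə] (rule 1); /u/ → [ə] (rule 1).
All other segments surface unchanged.

4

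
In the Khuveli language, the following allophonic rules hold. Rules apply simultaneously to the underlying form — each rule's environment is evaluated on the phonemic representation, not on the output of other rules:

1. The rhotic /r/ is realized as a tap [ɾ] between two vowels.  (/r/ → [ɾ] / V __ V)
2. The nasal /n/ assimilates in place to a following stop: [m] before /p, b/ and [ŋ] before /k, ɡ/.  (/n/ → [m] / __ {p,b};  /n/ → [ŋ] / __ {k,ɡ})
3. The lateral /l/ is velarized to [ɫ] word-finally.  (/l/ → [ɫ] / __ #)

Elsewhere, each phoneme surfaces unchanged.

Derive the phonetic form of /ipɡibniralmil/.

/i/ (word-initial) is unaffected → [i].
/p/ — not in any rule's target class → [p].
/ɡ/ — not in any rule's target class → [ɡ].
/i/ stays [i].
/b/ stays [b].
/n/ — between /b/ and /i/; rule 2 does not apply here → [n].
/i/ (between /n/ and /r/): no rule targets it → [i].
/r/ — between /i/ and /a/, between two vowels — surfaces as [ɾ] (rule 1).
/a/ (between /r/ and /l/): no rule targets it → [a].
/l/ (between /a/ and /m/) is in the target of rule 3 but the environment (word-finally) is not met → [l].
/m/ stays [m].
/i/ — not in any rule's target class → [i].
/l/ meets the environment for rule 3 (word-finally) → [ɫ].

[ipɡibniɾalmiɫ]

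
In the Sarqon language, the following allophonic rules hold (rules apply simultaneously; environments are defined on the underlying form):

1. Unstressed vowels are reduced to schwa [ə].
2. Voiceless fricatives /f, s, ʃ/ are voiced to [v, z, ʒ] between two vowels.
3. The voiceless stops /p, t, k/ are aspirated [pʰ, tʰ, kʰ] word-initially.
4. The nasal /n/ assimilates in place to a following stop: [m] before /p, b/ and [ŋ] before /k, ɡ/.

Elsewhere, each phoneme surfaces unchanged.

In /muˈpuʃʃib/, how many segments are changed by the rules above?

Segments that undergo a rule: /u/ → [ə] (rule 1); /i/ → [ə] (rule 1).
All other segments surface unchanged.

2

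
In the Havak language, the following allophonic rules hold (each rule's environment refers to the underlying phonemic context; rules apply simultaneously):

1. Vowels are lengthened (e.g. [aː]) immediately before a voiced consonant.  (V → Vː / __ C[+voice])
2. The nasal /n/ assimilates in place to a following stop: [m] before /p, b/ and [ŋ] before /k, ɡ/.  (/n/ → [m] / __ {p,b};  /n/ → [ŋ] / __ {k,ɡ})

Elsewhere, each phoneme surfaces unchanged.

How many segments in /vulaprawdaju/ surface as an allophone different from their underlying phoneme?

3

Segments that undergo a rule: /u/ → [uː] (rule 1); /a/ → [aː] (rule 1); /a/ → [aː] (rule 1).
All other segments surface unchanged.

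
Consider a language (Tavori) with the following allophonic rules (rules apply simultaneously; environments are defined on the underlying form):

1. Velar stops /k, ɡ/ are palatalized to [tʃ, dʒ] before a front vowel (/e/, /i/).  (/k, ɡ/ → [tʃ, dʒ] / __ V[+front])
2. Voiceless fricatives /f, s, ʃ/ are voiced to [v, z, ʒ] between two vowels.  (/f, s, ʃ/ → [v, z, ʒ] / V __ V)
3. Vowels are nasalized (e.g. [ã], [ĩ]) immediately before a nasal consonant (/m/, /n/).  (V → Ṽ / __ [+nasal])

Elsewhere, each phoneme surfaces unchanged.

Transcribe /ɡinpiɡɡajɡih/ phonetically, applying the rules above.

Rule 1 applies to /ɡ/ (word-initial: before a front vowel) → [dʒ].
Rule 3 applies to /i/ (between /ɡ/ and /n/: before a nasal consonant) → [ĩ].
/n/ stays [n].
/p/ stays [p].
/i/ — between /p/ and /ɡ/; rule 3 does not apply here → [i].
/ɡ/ (between /i/ and /ɡ/): rule 1 targets it, but not before a front vowel → unchanged [ɡ].
/ɡ/ (between /ɡ/ and /a/) is in the target of rule 1 but the environment (before a front vowel) is not met → [ɡ].
/a/ (between /ɡ/ and /j/): rule 3 targets it, but not before a nasal consonant → unchanged [a].
/j/ — not in any rule's target class → [j].
/ɡ/ meets the environment for rule 1 (before a front vowel) → [dʒ].
/i/ (between /ɡ/ and /h/) fails the environment for rule 3, so it stays [i].
/h/ (word-final): no rule targets it → [h].

[dʒĩnpiɡɡajdʒih]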